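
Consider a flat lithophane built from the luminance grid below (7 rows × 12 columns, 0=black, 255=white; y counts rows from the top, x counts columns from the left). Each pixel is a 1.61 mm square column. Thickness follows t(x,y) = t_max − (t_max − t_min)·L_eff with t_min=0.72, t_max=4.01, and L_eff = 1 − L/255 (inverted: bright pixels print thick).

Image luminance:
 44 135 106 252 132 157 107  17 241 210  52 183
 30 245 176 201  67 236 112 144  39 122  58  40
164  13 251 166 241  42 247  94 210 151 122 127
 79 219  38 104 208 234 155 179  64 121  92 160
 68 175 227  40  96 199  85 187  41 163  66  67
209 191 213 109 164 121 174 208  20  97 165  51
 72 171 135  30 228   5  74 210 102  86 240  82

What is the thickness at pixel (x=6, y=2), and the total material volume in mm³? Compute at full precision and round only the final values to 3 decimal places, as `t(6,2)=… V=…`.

span = t_max - t_min = 4.01 - 0.72 = 3.290
L(6,2) = 247, L_eff = 1 - 247/255 = 0.031373 (inverted)
t(6,2) = 4.01 - 3.290·0.031373 = 3.907
Σt over all 7·12 pixels = 2606611/12750 ≈ 204.4400784
V = pitch²·Σt = 1.61²·2606611/12750 = 529.929

t(6,2)=3.907 V=529.929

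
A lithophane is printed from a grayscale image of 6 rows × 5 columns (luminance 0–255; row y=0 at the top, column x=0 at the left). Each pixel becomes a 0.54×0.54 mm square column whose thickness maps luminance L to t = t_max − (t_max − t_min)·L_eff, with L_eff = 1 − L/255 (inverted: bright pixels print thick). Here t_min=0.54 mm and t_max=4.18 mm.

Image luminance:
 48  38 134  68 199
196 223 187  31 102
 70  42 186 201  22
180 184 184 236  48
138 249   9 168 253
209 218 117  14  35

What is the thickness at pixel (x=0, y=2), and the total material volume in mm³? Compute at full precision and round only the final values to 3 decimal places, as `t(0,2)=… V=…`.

span = t_max - t_min = 4.18 - 0.54 = 3.640
L(0,2) = 70, L_eff = 1 - 70/255 = 0.725490 (inverted)
t(0,2) = 4.18 - 3.640·0.725490 = 1.539
Σt over all 6·5 pixels = 466274/6375 ≈ 73.1410196
V = pitch²·Σt = 0.54²·466274/6375 = 21.328

t(0,2)=1.539 V=21.328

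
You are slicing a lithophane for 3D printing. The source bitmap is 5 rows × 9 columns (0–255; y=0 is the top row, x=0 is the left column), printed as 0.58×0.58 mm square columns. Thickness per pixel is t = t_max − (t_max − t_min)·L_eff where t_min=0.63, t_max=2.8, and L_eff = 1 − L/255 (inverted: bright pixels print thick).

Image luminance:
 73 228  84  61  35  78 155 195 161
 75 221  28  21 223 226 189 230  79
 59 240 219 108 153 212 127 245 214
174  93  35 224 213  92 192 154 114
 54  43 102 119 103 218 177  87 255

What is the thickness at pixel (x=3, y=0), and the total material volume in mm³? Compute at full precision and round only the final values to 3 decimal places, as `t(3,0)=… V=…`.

t(3,0)=1.149 V=27.824

span = t_max - t_min = 2.8 - 0.63 = 2.170
L(3,0) = 61, L_eff = 1 - 61/255 = 0.760784 (inverted)
t(3,0) = 2.8 - 2.170·0.760784 = 1.149
Σt over all 5·9 pixels = 2109121/25500 ≈ 82.7106275
V = pitch²·Σt = 0.58²·2109121/25500 = 27.824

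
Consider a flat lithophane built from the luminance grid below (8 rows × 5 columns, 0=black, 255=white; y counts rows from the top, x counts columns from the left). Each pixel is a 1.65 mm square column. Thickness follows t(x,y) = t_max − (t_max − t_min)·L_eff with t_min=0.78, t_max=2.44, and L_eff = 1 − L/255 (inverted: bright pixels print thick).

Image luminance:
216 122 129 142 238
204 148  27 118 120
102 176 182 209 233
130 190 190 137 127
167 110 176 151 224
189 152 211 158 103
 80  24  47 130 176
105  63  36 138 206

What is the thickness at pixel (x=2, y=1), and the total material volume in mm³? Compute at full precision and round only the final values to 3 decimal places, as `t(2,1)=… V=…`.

span = t_max - t_min = 2.44 - 0.78 = 1.660
L(2,1) = 27, L_eff = 1 - 27/255 = 0.894118 (inverted)
t(2,1) = 2.44 - 1.660·0.894118 = 0.956
Σt over all 8·5 pixels = 439019/6375 ≈ 68.8657255
V = pitch²·Σt = 1.65²·439019/6375 = 187.487

t(2,1)=0.956 V=187.487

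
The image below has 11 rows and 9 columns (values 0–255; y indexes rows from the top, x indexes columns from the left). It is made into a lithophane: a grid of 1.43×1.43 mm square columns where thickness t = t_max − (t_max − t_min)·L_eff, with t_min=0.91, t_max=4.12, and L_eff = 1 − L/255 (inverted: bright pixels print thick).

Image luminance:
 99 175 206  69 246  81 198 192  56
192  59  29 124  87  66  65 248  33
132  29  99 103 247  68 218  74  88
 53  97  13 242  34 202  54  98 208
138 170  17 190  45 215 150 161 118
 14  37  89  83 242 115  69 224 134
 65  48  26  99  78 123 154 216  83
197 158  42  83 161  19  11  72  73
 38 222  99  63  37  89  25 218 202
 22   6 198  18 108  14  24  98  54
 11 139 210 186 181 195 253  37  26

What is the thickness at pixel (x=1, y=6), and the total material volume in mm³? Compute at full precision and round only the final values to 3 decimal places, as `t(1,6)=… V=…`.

t(1,6)=1.514 V=466.766

span = t_max - t_min = 4.12 - 0.91 = 3.210
L(1,6) = 48, L_eff = 1 - 48/255 = 0.811765 (inverted)
t(1,6) = 4.12 - 3.210·0.811765 = 1.514
Σt over all 11·9 pixels = 1940197/8500 ≈ 228.2584706
V = pitch²·Σt = 1.43²·1940197/8500 = 466.766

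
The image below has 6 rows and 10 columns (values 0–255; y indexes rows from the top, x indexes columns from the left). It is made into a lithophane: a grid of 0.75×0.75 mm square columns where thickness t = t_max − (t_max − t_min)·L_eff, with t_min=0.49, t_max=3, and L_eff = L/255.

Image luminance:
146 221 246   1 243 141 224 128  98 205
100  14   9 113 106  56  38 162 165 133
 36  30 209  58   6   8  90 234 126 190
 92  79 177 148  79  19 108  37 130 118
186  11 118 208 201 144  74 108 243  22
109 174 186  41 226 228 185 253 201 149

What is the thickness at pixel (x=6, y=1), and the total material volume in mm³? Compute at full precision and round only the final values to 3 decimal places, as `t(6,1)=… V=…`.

t(6,1)=2.626 V=59.226

span = t_max - t_min = 3 - 0.49 = 2.510
L(6,1) = 38, L_eff = 38/255 = 0.149020
t(6,1) = 3 - 2.510·0.149020 = 2.626
Σt over all 6·10 pixels = 89497/850 ≈ 105.2905882
V = pitch²·Σt = 0.75²·89497/850 = 59.226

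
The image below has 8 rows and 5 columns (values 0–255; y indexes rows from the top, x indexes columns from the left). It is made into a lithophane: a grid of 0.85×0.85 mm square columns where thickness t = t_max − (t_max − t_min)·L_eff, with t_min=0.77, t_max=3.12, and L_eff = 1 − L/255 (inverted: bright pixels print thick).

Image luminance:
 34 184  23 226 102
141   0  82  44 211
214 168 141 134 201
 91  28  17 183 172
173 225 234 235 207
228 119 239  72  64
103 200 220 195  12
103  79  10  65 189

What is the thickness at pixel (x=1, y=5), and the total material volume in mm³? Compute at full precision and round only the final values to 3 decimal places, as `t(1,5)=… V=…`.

t(1,5)=1.867 V=57.995

span = t_max - t_min = 3.12 - 0.77 = 2.350
L(1,5) = 119, L_eff = 1 - 119/255 = 0.533333 (inverted)
t(1,5) = 3.12 - 2.350·0.533333 = 1.867
Σt over all 8·5 pixels = 102344/1275 ≈ 80.2698039
V = pitch²·Σt = 0.85²·102344/1275 = 57.995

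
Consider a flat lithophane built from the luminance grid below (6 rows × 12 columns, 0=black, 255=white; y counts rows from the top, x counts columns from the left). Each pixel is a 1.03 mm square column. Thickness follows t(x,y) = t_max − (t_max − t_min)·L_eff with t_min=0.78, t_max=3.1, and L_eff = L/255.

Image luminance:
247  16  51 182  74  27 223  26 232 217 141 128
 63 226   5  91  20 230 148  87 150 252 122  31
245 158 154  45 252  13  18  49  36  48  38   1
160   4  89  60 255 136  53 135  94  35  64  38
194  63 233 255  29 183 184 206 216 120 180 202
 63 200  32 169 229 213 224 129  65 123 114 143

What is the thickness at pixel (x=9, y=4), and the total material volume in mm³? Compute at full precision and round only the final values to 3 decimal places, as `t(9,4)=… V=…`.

span = t_max - t_min = 3.1 - 0.78 = 2.320
L(9,4) = 120, L_eff = 120/255 = 0.470588
t(9,4) = 3.1 - 2.320·0.470588 = 2.008
Σt over all 6·12 pixels = 904496/6375 ≈ 141.8817255
V = pitch²·Σt = 1.03²·904496/6375 = 150.522

t(9,4)=2.008 V=150.522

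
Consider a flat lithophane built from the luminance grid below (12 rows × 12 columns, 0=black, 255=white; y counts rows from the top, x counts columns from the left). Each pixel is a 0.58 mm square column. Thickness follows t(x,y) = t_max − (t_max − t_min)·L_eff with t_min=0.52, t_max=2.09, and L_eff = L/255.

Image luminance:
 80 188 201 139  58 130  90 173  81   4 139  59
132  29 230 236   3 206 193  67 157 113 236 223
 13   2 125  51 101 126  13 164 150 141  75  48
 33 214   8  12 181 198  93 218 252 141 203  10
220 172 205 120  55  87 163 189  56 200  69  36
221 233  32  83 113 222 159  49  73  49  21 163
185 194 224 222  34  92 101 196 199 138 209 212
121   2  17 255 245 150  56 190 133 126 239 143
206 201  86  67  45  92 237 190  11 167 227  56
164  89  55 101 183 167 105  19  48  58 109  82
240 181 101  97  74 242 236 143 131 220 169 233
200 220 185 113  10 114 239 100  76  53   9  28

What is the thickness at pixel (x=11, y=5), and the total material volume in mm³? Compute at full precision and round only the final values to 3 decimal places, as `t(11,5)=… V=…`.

span = t_max - t_min = 2.09 - 0.52 = 1.570
L(11,5) = 163, L_eff = 163/255 = 0.639216
t(11,5) = 2.09 - 1.570·0.639216 = 1.086
Σt over all 12·12 pixels = 1585231/8500 ≈ 186.4977647
V = pitch²·Σt = 0.58²·1585231/8500 = 62.738

t(11,5)=1.086 V=62.738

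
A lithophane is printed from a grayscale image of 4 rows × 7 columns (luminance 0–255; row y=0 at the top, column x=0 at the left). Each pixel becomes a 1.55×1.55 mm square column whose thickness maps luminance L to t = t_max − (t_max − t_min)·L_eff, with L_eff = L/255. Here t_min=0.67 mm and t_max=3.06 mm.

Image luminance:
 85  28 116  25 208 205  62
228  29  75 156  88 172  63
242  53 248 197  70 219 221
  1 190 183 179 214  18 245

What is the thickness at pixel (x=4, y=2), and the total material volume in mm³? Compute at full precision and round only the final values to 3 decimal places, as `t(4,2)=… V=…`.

t(4,2)=2.404 V=119.829

span = t_max - t_min = 3.06 - 0.67 = 2.390
L(4,2) = 70, L_eff = 70/255 = 0.274510
t(4,2) = 3.06 - 2.390·0.274510 = 2.404
Σt over all 4·7 pixels = 63593/1275 ≈ 49.8768627
V = pitch²·Σt = 1.55²·63593/1275 = 119.829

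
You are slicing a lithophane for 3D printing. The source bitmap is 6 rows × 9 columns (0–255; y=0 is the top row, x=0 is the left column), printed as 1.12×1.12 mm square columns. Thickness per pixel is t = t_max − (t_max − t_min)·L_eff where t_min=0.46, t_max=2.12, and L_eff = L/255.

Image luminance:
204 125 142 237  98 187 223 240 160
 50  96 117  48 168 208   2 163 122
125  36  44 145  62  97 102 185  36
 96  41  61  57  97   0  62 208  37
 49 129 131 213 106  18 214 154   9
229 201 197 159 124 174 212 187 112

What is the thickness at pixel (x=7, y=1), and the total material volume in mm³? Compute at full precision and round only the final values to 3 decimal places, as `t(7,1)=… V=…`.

span = t_max - t_min = 2.12 - 0.46 = 1.660
L(7,1) = 163, L_eff = 163/255 = 0.639216
t(7,1) = 2.12 - 1.660·0.639216 = 1.059
Σt over all 6·9 pixels = 301201/4250 ≈ 70.8708235
V = pitch²·Σt = 1.12²·301201/4250 = 88.900

t(7,1)=1.059 V=88.900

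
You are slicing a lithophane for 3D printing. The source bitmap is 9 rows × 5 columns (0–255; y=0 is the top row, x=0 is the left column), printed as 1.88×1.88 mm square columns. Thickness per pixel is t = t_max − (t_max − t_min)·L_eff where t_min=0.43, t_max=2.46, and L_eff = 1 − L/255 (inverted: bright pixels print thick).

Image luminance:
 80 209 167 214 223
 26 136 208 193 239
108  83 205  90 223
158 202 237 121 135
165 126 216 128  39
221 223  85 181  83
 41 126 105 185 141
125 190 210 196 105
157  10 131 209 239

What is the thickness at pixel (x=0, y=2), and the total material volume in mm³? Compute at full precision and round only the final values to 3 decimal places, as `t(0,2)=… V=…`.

t(0,2)=1.290 V=262.364

span = t_max - t_min = 2.46 - 0.43 = 2.030
L(0,2) = 108, L_eff = 1 - 108/255 = 0.576471 (inverted)
t(0,2) = 2.46 - 2.030·0.576471 = 1.290
Σt over all 9·5 pixels = 630969/8500 ≈ 74.2316471
V = pitch²·Σt = 1.88²·630969/8500 = 262.364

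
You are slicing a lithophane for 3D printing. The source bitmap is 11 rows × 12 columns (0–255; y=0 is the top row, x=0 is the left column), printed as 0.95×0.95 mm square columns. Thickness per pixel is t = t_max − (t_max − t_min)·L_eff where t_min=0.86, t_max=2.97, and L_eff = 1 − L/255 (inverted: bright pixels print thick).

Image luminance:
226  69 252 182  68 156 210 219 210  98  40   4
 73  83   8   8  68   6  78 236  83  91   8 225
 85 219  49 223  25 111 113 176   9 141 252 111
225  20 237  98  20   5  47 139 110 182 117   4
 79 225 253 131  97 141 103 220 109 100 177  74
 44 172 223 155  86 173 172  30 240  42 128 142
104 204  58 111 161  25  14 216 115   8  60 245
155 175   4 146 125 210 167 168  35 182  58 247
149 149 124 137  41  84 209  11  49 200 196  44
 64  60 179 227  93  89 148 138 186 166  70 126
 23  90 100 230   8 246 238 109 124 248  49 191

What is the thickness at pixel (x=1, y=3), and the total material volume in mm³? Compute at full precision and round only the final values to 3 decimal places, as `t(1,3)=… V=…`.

span = t_max - t_min = 2.97 - 0.86 = 2.110
L(1,3) = 20, L_eff = 1 - 20/255 = 0.921569 (inverted)
t(1,3) = 2.97 - 2.110·0.921569 = 1.025
Σt over all 11·12 pixels = 2112971/8500 ≈ 248.5848235
V = pitch²·Σt = 0.95²·2112971/8500 = 224.348

t(1,3)=1.025 V=224.348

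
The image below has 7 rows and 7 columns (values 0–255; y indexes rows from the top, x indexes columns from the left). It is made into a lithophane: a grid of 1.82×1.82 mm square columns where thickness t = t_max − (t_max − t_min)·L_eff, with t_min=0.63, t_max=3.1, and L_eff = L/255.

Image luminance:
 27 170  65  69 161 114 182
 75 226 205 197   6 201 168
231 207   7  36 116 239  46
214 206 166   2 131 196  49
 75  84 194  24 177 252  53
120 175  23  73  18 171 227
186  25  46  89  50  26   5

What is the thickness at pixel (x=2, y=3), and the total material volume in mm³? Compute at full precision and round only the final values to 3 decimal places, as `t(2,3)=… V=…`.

span = t_max - t_min = 3.1 - 0.63 = 2.470
L(2,3) = 166, L_eff = 166/255 = 0.650980
t(2,3) = 3.1 - 2.470·0.650980 = 1.492
Σt over all 7·7 pixels = 162641/1700 ≈ 95.6711765
V = pitch²·Σt = 1.82²·162641/1700 = 316.901

t(2,3)=1.492 V=316.901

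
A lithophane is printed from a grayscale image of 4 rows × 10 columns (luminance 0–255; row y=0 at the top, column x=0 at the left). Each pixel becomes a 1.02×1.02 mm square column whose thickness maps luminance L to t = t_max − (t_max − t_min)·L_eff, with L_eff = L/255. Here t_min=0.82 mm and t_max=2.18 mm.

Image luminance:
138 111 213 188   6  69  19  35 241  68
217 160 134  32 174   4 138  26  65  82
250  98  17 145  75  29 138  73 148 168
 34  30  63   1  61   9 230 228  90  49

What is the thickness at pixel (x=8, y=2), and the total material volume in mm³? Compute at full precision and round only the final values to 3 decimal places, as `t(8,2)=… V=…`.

t(8,2)=1.391 V=68.217

span = t_max - t_min = 2.18 - 0.82 = 1.360
L(8,2) = 148, L_eff = 148/255 = 0.580392
t(8,2) = 2.18 - 1.360·0.580392 = 1.391
Σt over all 4·10 pixels = 65.568
V = pitch²·Σt = 1.02²·65.568 = 68.217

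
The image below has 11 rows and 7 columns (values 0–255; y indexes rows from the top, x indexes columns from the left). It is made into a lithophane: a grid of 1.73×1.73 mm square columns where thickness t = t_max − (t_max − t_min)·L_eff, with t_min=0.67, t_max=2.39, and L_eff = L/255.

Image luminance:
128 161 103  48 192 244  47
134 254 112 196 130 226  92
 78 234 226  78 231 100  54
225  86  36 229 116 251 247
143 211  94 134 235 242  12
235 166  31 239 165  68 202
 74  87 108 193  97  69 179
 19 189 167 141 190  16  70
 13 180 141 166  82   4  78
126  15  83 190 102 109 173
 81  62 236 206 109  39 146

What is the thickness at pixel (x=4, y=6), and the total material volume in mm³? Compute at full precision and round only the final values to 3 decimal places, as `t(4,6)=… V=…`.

t(4,6)=1.736 V=341.339

span = t_max - t_min = 2.39 - 0.67 = 1.720
L(4,6) = 97, L_eff = 97/255 = 0.380392
t(4,6) = 2.39 - 1.720·0.380392 = 1.736
Σt over all 11·7 pixels = 581653/5100 ≈ 114.0496078
V = pitch²·Σt = 1.73²·581653/5100 = 341.339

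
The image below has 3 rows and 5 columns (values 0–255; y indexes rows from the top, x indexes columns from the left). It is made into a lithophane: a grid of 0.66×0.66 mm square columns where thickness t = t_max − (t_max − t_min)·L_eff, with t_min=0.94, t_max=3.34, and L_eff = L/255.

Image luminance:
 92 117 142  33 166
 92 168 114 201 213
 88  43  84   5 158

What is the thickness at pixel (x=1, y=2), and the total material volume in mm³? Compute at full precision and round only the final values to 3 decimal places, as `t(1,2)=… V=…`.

span = t_max - t_min = 3.34 - 0.94 = 2.400
L(1,2) = 43, L_eff = 43/255 = 0.168627
t(1,2) = 3.34 - 2.400·0.168627 = 2.935
Σt over all 3·5 pixels = 28857/850 ≈ 33.9494118
V = pitch²·Σt = 0.66²·28857/850 = 14.788

t(1,2)=2.935 V=14.788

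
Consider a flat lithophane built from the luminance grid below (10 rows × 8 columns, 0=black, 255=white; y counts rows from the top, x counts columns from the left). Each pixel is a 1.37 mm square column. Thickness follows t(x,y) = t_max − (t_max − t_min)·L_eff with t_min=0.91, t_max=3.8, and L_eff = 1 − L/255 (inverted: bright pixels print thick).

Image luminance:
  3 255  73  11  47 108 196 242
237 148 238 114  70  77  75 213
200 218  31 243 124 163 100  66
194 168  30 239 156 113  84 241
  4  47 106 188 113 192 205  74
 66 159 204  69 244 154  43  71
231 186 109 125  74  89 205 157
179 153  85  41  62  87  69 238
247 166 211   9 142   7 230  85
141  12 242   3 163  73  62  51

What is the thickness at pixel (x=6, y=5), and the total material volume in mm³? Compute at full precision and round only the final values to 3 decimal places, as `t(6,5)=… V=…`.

span = t_max - t_min = 3.8 - 0.91 = 2.890
L(6,5) = 43, L_eff = 1 - 43/255 = 0.831373 (inverted)
t(6,5) = 3.8 - 2.890·0.831373 = 1.397
Σt over all 10·8 pixels = 190.1
V = pitch²·Σt = 1.37²·190.1 = 356.799

t(6,5)=1.397 V=356.799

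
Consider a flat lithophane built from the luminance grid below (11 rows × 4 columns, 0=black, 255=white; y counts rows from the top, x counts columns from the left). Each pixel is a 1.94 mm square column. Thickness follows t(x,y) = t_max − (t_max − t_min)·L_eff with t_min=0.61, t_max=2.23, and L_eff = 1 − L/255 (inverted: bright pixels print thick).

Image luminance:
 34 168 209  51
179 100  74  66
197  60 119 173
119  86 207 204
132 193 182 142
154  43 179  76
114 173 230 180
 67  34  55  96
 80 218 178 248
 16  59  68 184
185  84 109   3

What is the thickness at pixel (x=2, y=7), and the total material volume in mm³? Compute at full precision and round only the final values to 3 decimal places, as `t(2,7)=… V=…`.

t(2,7)=0.959 V=233.189

span = t_max - t_min = 2.23 - 0.61 = 1.620
L(2,7) = 55, L_eff = 1 - 55/255 = 0.784314 (inverted)
t(2,7) = 2.23 - 1.620·0.784314 = 0.959
Σt over all 11·4 pixels = 131663/2125 ≈ 61.9590588
V = pitch²·Σt = 1.94²·131663/2125 = 233.189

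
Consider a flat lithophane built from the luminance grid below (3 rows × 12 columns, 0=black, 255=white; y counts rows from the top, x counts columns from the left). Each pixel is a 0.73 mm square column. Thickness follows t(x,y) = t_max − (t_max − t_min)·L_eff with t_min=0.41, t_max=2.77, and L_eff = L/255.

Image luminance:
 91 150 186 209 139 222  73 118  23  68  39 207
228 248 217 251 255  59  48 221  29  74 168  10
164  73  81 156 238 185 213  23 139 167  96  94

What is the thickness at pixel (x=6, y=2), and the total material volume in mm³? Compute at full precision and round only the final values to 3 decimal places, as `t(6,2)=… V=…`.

span = t_max - t_min = 2.77 - 0.41 = 2.360
L(6,2) = 213, L_eff = 213/255 = 0.835294
t(6,2) = 2.77 - 2.360·0.835294 = 0.799
Σt over all 3·12 pixels = 114319/2125 ≈ 53.7971765
V = pitch²·Σt = 0.73²·114319/2125 = 28.669

t(6,2)=0.799 V=28.669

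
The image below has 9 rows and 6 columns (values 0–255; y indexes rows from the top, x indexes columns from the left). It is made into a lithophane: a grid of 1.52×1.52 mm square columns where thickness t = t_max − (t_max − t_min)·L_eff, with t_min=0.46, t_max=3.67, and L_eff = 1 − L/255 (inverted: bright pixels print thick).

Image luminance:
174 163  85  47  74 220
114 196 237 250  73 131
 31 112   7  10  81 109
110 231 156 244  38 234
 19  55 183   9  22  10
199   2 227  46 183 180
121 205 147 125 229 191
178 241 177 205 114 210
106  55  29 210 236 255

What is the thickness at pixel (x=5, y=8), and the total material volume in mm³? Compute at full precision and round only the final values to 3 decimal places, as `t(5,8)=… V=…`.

span = t_max - t_min = 3.67 - 0.46 = 3.210
L(5,8) = 255, L_eff = 1 - 255/255 = 0.000000 (inverted)
t(5,8) = 3.67 - 3.210·0.000000 = 3.670
Σt over all 9·6 pixels = 247953/2125 ≈ 116.6837647
V = pitch²·Σt = 1.52²·247953/2125 = 269.586

t(5,8)=3.670 V=269.586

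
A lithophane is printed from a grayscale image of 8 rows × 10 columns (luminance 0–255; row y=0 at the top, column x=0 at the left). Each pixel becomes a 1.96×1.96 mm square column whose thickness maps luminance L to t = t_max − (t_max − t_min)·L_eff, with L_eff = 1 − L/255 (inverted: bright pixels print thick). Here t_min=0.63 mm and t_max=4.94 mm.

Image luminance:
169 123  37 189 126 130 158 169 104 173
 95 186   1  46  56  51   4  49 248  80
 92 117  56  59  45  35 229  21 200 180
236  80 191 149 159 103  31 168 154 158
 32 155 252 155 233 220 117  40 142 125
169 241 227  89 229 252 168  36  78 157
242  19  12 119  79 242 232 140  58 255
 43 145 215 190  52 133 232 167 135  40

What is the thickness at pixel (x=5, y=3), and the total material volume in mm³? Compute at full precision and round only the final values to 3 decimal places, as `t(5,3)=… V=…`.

t(5,3)=2.371 V=876.946

span = t_max - t_min = 4.94 - 0.63 = 4.310
L(5,3) = 103, L_eff = 1 - 103/255 = 0.596078 (inverted)
t(5,3) = 4.94 - 4.310·0.596078 = 2.371
Σt over all 8·10 pixels = 485087/2125 ≈ 228.2762353
V = pitch²·Σt = 1.96²·485087/2125 = 876.946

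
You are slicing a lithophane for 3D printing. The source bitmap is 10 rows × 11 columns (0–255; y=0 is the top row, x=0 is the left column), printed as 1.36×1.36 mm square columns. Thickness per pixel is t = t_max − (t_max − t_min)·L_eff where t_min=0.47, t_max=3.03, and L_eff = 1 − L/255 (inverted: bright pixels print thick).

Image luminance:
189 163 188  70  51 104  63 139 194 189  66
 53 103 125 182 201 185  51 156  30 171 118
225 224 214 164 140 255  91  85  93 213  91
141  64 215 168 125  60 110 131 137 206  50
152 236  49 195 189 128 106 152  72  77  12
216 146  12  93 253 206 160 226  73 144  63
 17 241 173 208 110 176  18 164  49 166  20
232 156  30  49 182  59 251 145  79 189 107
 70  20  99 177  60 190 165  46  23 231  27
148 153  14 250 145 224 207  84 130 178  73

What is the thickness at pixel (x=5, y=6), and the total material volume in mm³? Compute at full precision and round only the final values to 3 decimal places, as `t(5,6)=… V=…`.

t(5,6)=2.237 V=364.645

span = t_max - t_min = 3.03 - 0.47 = 2.560
L(5,6) = 176, L_eff = 1 - 176/255 = 0.309804 (inverted)
t(5,6) = 3.03 - 2.560·0.309804 = 2.237
Σt over all 10·11 pixels = 2513639/12750 ≈ 197.1481569
V = pitch²·Σt = 1.36²·2513639/12750 = 364.645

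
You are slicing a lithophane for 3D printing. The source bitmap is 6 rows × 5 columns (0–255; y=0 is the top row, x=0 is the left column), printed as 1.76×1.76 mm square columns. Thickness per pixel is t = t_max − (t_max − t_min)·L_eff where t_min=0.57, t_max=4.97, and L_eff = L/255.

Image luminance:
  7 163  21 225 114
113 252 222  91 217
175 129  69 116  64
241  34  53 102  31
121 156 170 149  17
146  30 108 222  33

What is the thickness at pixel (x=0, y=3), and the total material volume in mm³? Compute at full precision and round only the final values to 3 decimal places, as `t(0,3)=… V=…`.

t(0,3)=0.812 V=269.918

span = t_max - t_min = 4.97 - 0.57 = 4.400
L(0,3) = 241, L_eff = 241/255 = 0.945098
t(0,3) = 4.97 - 4.400·0.945098 = 0.812
Σt over all 6·5 pixels = 74067/850 ≈ 87.1376471
V = pitch²·Σt = 1.76²·74067/850 = 269.918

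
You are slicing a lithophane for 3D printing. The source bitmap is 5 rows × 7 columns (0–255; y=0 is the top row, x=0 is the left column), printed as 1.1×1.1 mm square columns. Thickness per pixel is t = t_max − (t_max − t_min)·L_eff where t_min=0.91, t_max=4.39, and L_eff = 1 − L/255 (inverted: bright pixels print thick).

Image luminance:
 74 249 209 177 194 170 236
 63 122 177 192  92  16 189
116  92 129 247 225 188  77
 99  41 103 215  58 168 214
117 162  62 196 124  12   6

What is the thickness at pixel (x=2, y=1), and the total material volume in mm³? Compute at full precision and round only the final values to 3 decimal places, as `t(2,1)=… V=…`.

t(2,1)=3.326 V=117.982

span = t_max - t_min = 4.39 - 0.91 = 3.480
L(2,1) = 177, L_eff = 1 - 177/255 = 0.305882 (inverted)
t(2,1) = 4.39 - 3.480·0.305882 = 3.326
Σt over all 5·7 pixels = 97.506
V = pitch²·Σt = 1.1²·97.506 = 117.982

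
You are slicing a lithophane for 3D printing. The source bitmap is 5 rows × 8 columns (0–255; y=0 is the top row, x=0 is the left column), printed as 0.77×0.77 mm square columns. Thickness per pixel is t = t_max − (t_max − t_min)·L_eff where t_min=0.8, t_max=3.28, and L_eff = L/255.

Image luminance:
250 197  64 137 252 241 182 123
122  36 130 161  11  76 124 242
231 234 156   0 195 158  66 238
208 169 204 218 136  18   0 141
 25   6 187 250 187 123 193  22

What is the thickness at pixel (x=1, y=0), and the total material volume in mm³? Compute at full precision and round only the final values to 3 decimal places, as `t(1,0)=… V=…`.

t(1,0)=1.364 V=44.846

span = t_max - t_min = 3.28 - 0.8 = 2.480
L(1,0) = 197, L_eff = 197/255 = 0.772549
t(1,0) = 3.28 - 2.480·0.772549 = 1.364
Σt over all 5·8 pixels = 482194/6375 ≈ 75.6382745
V = pitch²·Σt = 0.77²·482194/6375 = 44.846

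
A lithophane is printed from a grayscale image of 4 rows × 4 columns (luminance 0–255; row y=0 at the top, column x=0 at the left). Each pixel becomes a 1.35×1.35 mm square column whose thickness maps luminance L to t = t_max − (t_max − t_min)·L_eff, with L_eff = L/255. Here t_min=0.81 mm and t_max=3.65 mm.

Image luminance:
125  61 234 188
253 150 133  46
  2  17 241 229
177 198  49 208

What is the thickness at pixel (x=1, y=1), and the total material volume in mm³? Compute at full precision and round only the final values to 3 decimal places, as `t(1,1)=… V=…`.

t(1,1)=1.979 V=59.526

span = t_max - t_min = 3.65 - 0.81 = 2.840
L(1,1) = 150, L_eff = 150/255 = 0.588235
t(1,1) = 3.65 - 2.840·0.588235 = 1.979
Σt over all 4·4 pixels = 208219/6375 ≈ 32.6618039
V = pitch²·Σt = 1.35²·208219/6375 = 59.526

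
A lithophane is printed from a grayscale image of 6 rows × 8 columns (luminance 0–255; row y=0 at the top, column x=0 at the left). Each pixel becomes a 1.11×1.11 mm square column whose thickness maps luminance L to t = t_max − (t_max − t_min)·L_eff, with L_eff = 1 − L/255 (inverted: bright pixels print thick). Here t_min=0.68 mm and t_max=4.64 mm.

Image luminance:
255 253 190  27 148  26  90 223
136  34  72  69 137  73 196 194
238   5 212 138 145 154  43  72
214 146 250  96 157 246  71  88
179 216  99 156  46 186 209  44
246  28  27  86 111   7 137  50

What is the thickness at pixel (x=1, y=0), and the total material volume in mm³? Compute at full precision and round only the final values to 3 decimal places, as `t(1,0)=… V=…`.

t(1,0)=4.609 V=159.324

span = t_max - t_min = 4.64 - 0.68 = 3.960
L(1,0) = 253, L_eff = 1 - 253/255 = 0.007843 (inverted)
t(1,0) = 4.64 - 3.960·0.007843 = 4.609
Σt over all 6·8 pixels = 54957/425 ≈ 129.3105882
V = pitch²·Σt = 1.11²·54957/425 = 159.324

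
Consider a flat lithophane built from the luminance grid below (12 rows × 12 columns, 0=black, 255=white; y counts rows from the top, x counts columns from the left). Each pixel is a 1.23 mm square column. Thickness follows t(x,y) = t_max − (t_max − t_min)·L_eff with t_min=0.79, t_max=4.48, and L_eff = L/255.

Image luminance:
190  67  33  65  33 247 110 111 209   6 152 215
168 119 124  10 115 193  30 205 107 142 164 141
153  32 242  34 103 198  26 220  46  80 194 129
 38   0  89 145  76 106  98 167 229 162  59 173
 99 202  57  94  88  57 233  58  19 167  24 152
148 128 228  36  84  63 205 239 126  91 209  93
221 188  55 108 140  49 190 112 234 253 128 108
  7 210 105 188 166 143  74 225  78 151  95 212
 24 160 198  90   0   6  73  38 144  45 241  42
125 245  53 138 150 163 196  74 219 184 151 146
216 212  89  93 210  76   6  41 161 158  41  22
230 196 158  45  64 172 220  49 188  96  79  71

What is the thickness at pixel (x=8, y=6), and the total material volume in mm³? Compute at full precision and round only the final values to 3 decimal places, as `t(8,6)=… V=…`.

t(8,6)=1.094 V=584.279

span = t_max - t_min = 4.48 - 0.79 = 3.690
L(8,6) = 234, L_eff = 234/255 = 0.917647
t(8,6) = 4.48 - 3.690·0.917647 = 1.094
Σt over all 12·12 pixels = 3282681/8500 ≈ 386.1977647
V = pitch²·Σt = 1.23²·3282681/8500 = 584.279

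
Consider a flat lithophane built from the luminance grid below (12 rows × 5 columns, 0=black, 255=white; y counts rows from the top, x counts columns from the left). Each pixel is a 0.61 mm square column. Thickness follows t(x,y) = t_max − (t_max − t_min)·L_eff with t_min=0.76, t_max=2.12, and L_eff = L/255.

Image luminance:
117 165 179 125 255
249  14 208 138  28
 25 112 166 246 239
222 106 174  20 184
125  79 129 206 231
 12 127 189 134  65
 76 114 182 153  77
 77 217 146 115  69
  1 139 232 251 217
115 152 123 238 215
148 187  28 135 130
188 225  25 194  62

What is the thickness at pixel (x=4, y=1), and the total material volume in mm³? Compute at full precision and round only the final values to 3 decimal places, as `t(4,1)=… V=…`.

t(4,1)=1.971 V=30.463

span = t_max - t_min = 2.12 - 0.76 = 1.360
L(4,1) = 28, L_eff = 28/255 = 0.109804
t(4,1) = 2.12 - 1.360·0.109804 = 1.971
Σt over all 12·5 pixels = 1228/15 ≈ 81.8666667
V = pitch²·Σt = 0.61²·1228/15 = 30.463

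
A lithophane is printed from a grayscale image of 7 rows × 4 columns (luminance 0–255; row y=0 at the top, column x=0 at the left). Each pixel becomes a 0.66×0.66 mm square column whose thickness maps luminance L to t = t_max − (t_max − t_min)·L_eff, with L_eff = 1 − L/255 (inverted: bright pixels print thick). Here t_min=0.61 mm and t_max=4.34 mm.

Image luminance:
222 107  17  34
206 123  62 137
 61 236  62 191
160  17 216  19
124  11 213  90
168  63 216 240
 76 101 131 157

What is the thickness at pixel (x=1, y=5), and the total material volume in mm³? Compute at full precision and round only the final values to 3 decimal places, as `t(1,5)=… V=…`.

span = t_max - t_min = 4.34 - 0.61 = 3.730
L(1,5) = 63, L_eff = 1 - 63/255 = 0.752941 (inverted)
t(1,5) = 4.34 - 3.730·0.752941 = 1.532
Σt over all 7·4 pixels = 86306/1275 ≈ 67.6909804
V = pitch²·Σt = 0.66²·86306/1275 = 29.486

t(1,5)=1.532 V=29.486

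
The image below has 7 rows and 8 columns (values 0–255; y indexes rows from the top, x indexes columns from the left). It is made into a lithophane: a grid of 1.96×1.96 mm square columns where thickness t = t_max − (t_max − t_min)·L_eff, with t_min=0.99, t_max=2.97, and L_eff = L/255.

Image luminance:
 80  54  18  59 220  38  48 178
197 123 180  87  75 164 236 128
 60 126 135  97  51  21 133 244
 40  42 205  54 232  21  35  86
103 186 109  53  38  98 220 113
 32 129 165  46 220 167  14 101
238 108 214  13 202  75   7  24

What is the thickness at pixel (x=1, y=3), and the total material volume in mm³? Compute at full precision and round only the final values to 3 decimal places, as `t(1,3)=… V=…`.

t(1,3)=2.644 V=455.726

span = t_max - t_min = 2.97 - 0.99 = 1.980
L(1,3) = 42, L_eff = 42/255 = 0.164706
t(1,3) = 2.97 - 1.980·0.164706 = 2.644
Σt over all 7·8 pixels = 252087/2125 ≈ 118.6291765
V = pitch²·Σt = 1.96²·252087/2125 = 455.726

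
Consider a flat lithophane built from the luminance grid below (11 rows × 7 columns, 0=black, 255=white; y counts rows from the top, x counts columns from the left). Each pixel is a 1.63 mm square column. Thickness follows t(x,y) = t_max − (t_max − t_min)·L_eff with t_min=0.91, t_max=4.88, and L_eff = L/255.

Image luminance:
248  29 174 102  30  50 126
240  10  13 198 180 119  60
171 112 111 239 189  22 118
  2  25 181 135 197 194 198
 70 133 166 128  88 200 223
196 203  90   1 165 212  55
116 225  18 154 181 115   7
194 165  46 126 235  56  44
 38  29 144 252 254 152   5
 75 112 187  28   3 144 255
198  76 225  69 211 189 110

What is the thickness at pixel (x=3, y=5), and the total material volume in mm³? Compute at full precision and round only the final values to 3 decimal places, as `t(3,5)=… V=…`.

span = t_max - t_min = 4.88 - 0.91 = 3.970
L(3,5) = 1, L_eff = 1/255 = 0.003922
t(3,5) = 4.88 - 3.970·0.003922 = 4.864
Σt over all 11·7 pixels = 5675003/25500 ≈ 222.5491373
V = pitch²·Σt = 1.63²·5675003/25500 = 591.291

t(3,5)=4.864 V=591.291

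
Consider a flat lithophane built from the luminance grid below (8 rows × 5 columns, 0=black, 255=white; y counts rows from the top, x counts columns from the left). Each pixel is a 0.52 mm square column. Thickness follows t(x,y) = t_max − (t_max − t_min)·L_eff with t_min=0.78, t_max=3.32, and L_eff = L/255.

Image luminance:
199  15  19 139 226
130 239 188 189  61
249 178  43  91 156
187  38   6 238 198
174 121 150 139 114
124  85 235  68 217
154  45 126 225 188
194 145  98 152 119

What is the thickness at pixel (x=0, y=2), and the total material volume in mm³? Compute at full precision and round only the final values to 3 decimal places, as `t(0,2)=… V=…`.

span = t_max - t_min = 3.32 - 0.78 = 2.540
L(0,2) = 249, L_eff = 249/255 = 0.976471
t(0,2) = 3.32 - 2.540·0.976471 = 0.840
Σt over all 8·5 pixels = 487063/6375 ≈ 76.4020392
V = pitch²·Σt = 0.52²·487063/6375 = 20.659

t(0,2)=0.840 V=20.659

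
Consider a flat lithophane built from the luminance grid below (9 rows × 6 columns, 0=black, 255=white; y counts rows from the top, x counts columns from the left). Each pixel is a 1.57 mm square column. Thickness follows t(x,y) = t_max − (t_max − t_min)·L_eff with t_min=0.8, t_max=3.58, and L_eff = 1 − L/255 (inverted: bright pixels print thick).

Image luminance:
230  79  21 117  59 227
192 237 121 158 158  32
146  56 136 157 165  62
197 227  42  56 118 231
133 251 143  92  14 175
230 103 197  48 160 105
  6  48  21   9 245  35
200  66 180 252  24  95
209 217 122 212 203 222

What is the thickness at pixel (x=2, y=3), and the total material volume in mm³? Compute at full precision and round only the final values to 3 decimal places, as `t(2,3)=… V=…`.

span = t_max - t_min = 3.58 - 0.8 = 2.780
L(2,3) = 42, L_eff = 1 - 42/255 = 0.835294 (inverted)
t(2,3) = 3.58 - 2.780·0.835294 = 1.258
Σt over all 9·6 pixels = 1557299/12750 ≈ 122.1410980
V = pitch²·Σt = 1.57²·1557299/12750 = 301.066

t(2,3)=1.258 V=301.066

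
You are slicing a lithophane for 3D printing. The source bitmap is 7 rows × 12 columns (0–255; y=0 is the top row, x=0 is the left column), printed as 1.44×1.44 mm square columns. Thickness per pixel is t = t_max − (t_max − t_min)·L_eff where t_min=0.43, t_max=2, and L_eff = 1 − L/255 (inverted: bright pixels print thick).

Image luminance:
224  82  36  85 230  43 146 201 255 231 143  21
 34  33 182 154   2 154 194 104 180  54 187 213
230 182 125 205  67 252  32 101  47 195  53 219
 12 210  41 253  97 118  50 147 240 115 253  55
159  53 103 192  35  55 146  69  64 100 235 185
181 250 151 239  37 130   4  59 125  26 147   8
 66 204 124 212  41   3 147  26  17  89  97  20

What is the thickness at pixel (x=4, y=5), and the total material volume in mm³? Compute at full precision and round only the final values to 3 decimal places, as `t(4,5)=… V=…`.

t(4,5)=0.658 V=206.218

span = t_max - t_min = 2 - 0.43 = 1.570
L(4,5) = 37, L_eff = 1 - 37/255 = 0.854902 (inverted)
t(4,5) = 2 - 1.570·0.854902 = 0.658
Σt over all 7·12 pixels = 1267981/12750 ≈ 99.4494902
V = pitch²·Σt = 1.44²·1267981/12750 = 206.218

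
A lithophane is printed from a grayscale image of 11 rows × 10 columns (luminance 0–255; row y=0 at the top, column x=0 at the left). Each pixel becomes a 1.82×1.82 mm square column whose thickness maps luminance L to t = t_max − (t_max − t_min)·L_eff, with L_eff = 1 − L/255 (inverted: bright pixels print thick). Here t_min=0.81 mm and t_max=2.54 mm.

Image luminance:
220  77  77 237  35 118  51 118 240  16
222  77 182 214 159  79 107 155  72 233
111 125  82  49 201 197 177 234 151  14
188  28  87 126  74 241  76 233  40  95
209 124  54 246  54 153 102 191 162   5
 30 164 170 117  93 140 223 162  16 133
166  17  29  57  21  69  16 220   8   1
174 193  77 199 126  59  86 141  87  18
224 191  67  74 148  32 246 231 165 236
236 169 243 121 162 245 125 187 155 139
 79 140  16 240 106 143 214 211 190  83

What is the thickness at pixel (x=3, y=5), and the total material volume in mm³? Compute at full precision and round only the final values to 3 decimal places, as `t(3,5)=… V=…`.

span = t_max - t_min = 2.54 - 0.81 = 1.730
L(3,5) = 117, L_eff = 1 - 117/255 = 0.541176 (inverted)
t(3,5) = 2.54 - 1.730·0.541176 = 1.604
Σt over all 11·10 pixels = 139831/750 ≈ 186.4413333
V = pitch²·Σt = 1.82²·139831/750 = 617.568

t(3,5)=1.604 V=617.568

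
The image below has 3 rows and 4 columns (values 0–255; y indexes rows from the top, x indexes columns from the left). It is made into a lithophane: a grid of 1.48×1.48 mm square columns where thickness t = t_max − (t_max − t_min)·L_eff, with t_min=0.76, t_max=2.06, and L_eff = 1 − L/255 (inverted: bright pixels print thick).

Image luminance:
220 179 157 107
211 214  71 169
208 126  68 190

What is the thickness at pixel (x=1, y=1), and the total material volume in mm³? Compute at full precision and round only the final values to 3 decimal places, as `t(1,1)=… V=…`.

span = t_max - t_min = 2.06 - 0.76 = 1.300
L(1,1) = 214, L_eff = 1 - 214/255 = 0.160784 (inverted)
t(1,1) = 2.06 - 1.300·0.160784 = 1.851
Σt over all 3·4 pixels = 8036/425 ≈ 18.9082353
V = pitch²·Σt = 1.48²·8036/425 = 41.417

t(1,1)=1.851 V=41.417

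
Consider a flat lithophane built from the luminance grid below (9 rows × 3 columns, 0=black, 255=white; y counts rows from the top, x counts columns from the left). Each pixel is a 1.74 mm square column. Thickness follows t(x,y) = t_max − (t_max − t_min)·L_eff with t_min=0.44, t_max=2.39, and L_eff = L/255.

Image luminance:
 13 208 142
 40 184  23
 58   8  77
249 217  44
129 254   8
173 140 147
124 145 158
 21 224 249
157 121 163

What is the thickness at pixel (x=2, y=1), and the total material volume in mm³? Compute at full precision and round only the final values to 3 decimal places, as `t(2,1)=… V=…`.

t(2,1)=2.214 V=114.894

span = t_max - t_min = 2.39 - 0.44 = 1.950
L(2,1) = 23, L_eff = 23/255 = 0.090196
t(2,1) = 2.39 - 1.950·0.090196 = 2.214
Σt over all 9·3 pixels = 64513/1700 ≈ 37.9488235
V = pitch²·Σt = 1.74²·64513/1700 = 114.894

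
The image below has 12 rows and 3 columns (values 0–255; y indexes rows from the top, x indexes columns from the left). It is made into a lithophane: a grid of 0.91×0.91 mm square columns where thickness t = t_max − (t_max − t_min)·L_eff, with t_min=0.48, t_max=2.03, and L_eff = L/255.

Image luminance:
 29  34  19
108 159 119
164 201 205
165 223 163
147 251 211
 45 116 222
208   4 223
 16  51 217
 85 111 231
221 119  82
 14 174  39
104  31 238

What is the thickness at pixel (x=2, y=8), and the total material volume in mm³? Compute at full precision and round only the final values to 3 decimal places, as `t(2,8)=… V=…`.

t(2,8)=0.626 V=36.613

span = t_max - t_min = 2.03 - 0.48 = 1.550
L(2,8) = 231, L_eff = 231/255 = 0.905882
t(2,8) = 2.03 - 1.550·0.905882 = 0.626
Σt over all 12·3 pixels = 75163/1700 ≈ 44.2135294
V = pitch²·Σt = 0.91²·75163/1700 = 36.613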